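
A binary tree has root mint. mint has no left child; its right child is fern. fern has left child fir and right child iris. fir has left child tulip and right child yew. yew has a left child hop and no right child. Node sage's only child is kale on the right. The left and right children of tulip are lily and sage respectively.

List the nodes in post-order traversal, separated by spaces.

Post-order visits the left subtree, then the right subtree, then the node.
At mint: no left child.
At mint: go right to fern.
  At fern: go left to fir.
    At fir: go left to tulip.
      At tulip: go left to lily.
        lily is a leaf — visit lily.
      At tulip: go right to sage.
        At sage: no left child.
        At sage: go right to kale.
          kale is a leaf — visit kale.
        Visit sage.
      Visit tulip.
    At fir: go right to yew.
      At yew: go left to hop.
        hop is a leaf — visit hop.
      At yew: no right child.
      Visit yew.
    Visit fir.
  At fern: go right to iris.
    iris is a leaf — visit iris.
  Visit fern.
Visit mint.

lily kale sage tulip hop yew fir iris fern mint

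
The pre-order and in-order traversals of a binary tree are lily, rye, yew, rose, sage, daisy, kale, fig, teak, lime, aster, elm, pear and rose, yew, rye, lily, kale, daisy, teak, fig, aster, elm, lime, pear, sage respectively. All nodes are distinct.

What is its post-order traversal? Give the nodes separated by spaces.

The first element of pre-order is the root; it splits in-order into left and right subtrees.
Root lily: left subtree has 3 nodes {rose, yew, rye}, right has 9 {kale, daisy, teak, fig, aster, elm, lime, pear, sage}.
  Root rye: left subtree has 2 nodes {rose, yew}, right has 0 { }.
    Root yew: left subtree has 1 node {rose}, right has 0 { }.
  Root sage: left subtree has 8 nodes {kale, daisy, teak, fig, aster, elm, lime, pear}, right has 0 { }.
    Root daisy: left subtree has 1 node {kale}, right has 6 {teak, fig, aster, elm, lime, pear}.
      Root fig: left subtree has 1 node {teak}, right has 4 {aster, elm, lime, pear}.
        Root lime: left subtree has 2 nodes {aster, elm}, right has 1 {pear}.
          Root aster: left subtree has 0 nodes { }, right has 1 {elm}.

rose yew rye kale teak elm aster pear lime fig daisy sage lily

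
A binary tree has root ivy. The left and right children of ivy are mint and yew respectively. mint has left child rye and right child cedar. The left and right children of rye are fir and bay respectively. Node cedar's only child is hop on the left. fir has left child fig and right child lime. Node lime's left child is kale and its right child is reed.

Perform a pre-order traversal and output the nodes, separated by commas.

Pre-order visits the node, then its left subtree, then its right subtree.
Visit ivy.
At ivy: go left to mint.
  Visit mint.
  At mint: go left to rye.
    Visit rye.
    At rye: go left to fir.
      Visit fir.
      At fir: go left to fig.
        fig is a leaf — visit fig.
      At fir: go right to lime.
        Visit lime.
        At lime: go left to kale.
          kale is a leaf — visit kale.
        At lime: go right to reed.
          reed is a leaf — visit reed.
    At rye: go right to bay.
      bay is a leaf — visit bay.
  At mint: go right to cedar.
    Visit cedar.
    At cedar: go left to hop.
      hop is a leaf — visit hop.
    At cedar: no right child.
At ivy: go right to yew.
  yew is a leaf — visit yew.

ivy, mint, rye, fir, fig, lime, kale, reed, bay, cedar, hop, yew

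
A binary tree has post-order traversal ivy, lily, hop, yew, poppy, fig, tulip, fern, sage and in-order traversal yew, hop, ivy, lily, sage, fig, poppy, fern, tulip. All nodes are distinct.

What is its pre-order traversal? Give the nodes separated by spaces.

The last element of post-order is the root; it splits in-order into left and right subtrees.
Root sage: left subtree has 4 nodes {yew, hop, ivy, lily}, right has 4 {fig, poppy, fern, tulip}.
  Root yew: left subtree has 0 nodes { }, right has 3 {hop, ivy, lily}.
    Root hop: left subtree has 0 nodes { }, right has 2 {ivy, lily}.
      Root lily: left subtree has 1 node {ivy}, right has 0 { }.
  Root fern: left subtree has 2 nodes {fig, poppy}, right has 1 {tulip}.
    Root fig: left subtree has 0 nodes { }, right has 1 {poppy}.

sage yew hop lily ivy fern fig poppy tulip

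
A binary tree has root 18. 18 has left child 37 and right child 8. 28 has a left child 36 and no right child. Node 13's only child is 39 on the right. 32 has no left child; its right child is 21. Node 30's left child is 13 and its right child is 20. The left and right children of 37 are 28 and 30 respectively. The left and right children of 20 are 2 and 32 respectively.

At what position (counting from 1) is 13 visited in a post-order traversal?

Post-order visits the left subtree, then the right subtree, then the node.
At 18: go left to 37.
  At 37: go left to 28.
    At 28: go left to 36.
      36 is a leaf — visit 36.
    At 28: no right child.
    Visit 28.
  At 37: go right to 30.
    At 30: go left to 13.
      At 13: no left child.
      At 13: go right to 39.
        39 is a leaf — visit 39.
      Visit 13.
    At 30: go right to 20.
      At 20: go left to 2.
        2 is a leaf — visit 2.
      At 20: go right to 32.
        At 32: no left child.
        At 32: go right to 21.
          21 is a leaf — visit 21.
        Visit 32.
      Visit 20.
    Visit 30.
  Visit 37.
At 18: go right to 8.
  8 is a leaf — visit 8.
Visit 18.
Full post-order sequence: 36, 28, 39, 13, 2, 21, 32, 20, 30, 37, 8, 18.

4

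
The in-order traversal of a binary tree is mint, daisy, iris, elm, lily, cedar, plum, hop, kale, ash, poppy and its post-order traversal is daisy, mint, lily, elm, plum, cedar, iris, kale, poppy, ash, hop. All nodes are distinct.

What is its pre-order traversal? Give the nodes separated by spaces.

The last element of post-order is the root; it splits in-order into left and right subtrees.
Root hop: left subtree has 7 nodes {mint, daisy, iris, elm, lily, cedar, plum}, right has 3 {kale, ash, poppy}.
  Root iris: left subtree has 2 nodes {mint, daisy}, right has 4 {elm, lily, cedar, plum}.
    Root mint: left subtree has 0 nodes { }, right has 1 {daisy}.
    Root cedar: left subtree has 2 nodes {elm, lily}, right has 1 {plum}.
      Root elm: left subtree has 0 nodes { }, right has 1 {lily}.
  Root ash: left subtree has 1 node {kale}, right has 1 {poppy}.

hop iris mint daisy cedar elm lily plum ash kale poppy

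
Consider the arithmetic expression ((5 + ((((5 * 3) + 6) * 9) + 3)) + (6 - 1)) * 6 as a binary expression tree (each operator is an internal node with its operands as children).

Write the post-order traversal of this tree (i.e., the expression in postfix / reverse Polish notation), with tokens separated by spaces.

5 5 3 * 6 + 9 * 3 + + 6 1 - + 6 *

Post-order on an expression tree gives postfix notation: for each operator, emit left operand, right operand, then the operator.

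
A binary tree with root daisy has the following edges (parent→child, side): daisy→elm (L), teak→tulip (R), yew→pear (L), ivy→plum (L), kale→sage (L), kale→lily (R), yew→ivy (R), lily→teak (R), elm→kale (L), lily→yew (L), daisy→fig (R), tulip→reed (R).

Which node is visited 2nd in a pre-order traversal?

elm

Pre-order visits the node, then its left subtree, then its right subtree.
Visit daisy.
At daisy: go left to elm.
  Visit elm.
  At elm: go left to kale.
    Visit kale.
    At kale: go left to sage.
      sage is a leaf — visit sage.
    At kale: go right to lily.
      Visit lily.
      At lily: go left to yew.
        Visit yew.
        At yew: go left to pear.
          pear is a leaf — visit pear.
        At yew: go right to ivy.
          Visit ivy.
          At ivy: go left to plum.
            plum is a leaf — visit plum.
          At ivy: no right child.
      At lily: go right to teak.
        Visit teak.
        At teak: no left child.
        At teak: go right to tulip.
          Visit tulip.
          At tulip: no left child.
          At tulip: go right to reed.
            reed is a leaf — visit reed.
  At elm: no right child.
At daisy: go right to fig.
  fig is a leaf — visit fig.
Full pre-order sequence: daisy, elm, kale, sage, lily, yew, pear, ivy, plum, teak, tulip, reed, fig.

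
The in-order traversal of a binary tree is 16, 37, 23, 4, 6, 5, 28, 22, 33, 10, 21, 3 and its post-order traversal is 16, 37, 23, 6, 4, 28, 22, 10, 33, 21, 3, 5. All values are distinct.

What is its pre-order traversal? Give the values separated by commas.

The last element of post-order is the root; it splits in-order into left and right subtrees.
Root 5: left subtree has 5 nodes {16, 37, 23, 4, 6}, right has 6 {28, 22, 33, 10, 21, 3}.
  Root 4: left subtree has 3 nodes {16, 37, 23}, right has 1 {6}.
    Root 23: left subtree has 2 nodes {16, 37}, right has 0 { }.
      Root 37: left subtree has 1 node {16}, right has 0 { }.
  Root 3: left subtree has 5 nodes {28, 22, 33, 10, 21}, right has 0 { }.
    Root 21: left subtree has 4 nodes {28, 22, 33, 10}, right has 0 { }.
      Root 33: left subtree has 2 nodes {28, 22}, right has 1 {10}.
        Root 22: left subtree has 1 node {28}, right has 0 { }.

5, 4, 23, 37, 16, 6, 3, 21, 33, 22, 28, 10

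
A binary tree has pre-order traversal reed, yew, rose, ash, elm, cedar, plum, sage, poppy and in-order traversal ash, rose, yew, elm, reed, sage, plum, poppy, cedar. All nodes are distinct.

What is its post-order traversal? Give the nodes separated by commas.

The first element of pre-order is the root; it splits in-order into left and right subtrees.
Root reed: left subtree has 4 nodes {ash, rose, yew, elm}, right has 4 {sage, plum, poppy, cedar}.
  Root yew: left subtree has 2 nodes {ash, rose}, right has 1 {elm}.
    Root rose: left subtree has 1 node {ash}, right has 0 { }.
  Root cedar: left subtree has 3 nodes {sage, plum, poppy}, right has 0 { }.
    Root plum: left subtree has 1 node {sage}, right has 1 {poppy}.

ash, rose, elm, yew, sage, poppy, plum, cedar, reed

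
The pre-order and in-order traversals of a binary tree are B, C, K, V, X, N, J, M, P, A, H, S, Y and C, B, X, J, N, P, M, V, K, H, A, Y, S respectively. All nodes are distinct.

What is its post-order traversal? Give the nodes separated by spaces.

The first element of pre-order is the root; it splits in-order into left and right subtrees.
Root B: left subtree has 1 node {C}, right has 11 {X, J, N, P, M, V, K, H, A, Y, S}.
  Root K: left subtree has 6 nodes {X, J, N, P, M, V}, right has 4 {H, A, Y, S}.
    Root V: left subtree has 5 nodes {X, J, N, P, M}, right has 0 { }.
      Root X: left subtree has 0 nodes { }, right has 4 {J, N, P, M}.
        Root N: left subtree has 1 node {J}, right has 2 {P, M}.
          Root M: left subtree has 1 node {P}, right has 0 { }.
    Root A: left subtree has 1 node {H}, right has 2 {Y, S}.
      Root S: left subtree has 1 node {Y}, right has 0 { }.

C J P M N X V H Y S A K B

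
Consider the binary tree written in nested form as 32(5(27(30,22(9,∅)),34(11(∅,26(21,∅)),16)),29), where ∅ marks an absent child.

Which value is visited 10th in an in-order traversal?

16

In-order visits the left subtree, then the node, then the right subtree.
At 32: go left to 5.
  At 5: go left to 27.
    At 27: go left to 30.
      30 is a leaf — visit 30.
    Visit 27.
    At 27: go right to 22.
      At 22: go left to 9.
        9 is a leaf — visit 9.
      Visit 22.
      At 22: no right child.
  Visit 5.
  At 5: go right to 34.
    At 34: go left to 11.
      At 11: no left child.
      Visit 11.
      At 11: go right to 26.
        At 26: go left to 21.
          21 is a leaf — visit 21.
        Visit 26.
        At 26: no right child.
    Visit 34.
    At 34: go right to 16.
      16 is a leaf — visit 16.
Visit 32.
At 32: go right to 29.
  29 is a leaf — visit 29.
Full in-order sequence: 30, 27, 9, 22, 5, 11, 21, 26, 34, 16, 32, 29.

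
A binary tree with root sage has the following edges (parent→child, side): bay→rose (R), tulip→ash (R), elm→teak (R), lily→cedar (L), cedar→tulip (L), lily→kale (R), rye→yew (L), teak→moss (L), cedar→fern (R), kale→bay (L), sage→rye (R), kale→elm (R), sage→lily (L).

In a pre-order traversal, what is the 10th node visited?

Pre-order visits the node, then its left subtree, then its right subtree.
Visit sage.
At sage: go left to lily.
  Visit lily.
  At lily: go left to cedar.
    Visit cedar.
    At cedar: go left to tulip.
      Visit tulip.
      At tulip: no left child.
      At tulip: go right to ash.
        ash is a leaf — visit ash.
    At cedar: go right to fern.
      fern is a leaf — visit fern.
  At lily: go right to kale.
    Visit kale.
    At kale: go left to bay.
      Visit bay.
      At bay: no left child.
      At bay: go right to rose.
        rose is a leaf — visit rose.
    At kale: go right to elm.
      Visit elm.
      At elm: no left child.
      At elm: go right to teak.
        Visit teak.
        At teak: go left to moss.
          moss is a leaf — visit moss.
        At teak: no right child.
At sage: go right to rye.
  Visit rye.
  At rye: go left to yew.
    yew is a leaf — visit yew.
  At rye: no right child.
Full pre-order sequence: sage, lily, cedar, tulip, ash, fern, kale, bay, rose, elm, teak, moss, rye, yew.

elm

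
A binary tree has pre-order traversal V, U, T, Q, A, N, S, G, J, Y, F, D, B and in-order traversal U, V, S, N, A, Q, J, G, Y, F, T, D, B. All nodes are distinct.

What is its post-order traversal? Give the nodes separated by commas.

The first element of pre-order is the root; it splits in-order into left and right subtrees.
Root V: left subtree has 1 node {U}, right has 11 {S, N, A, Q, J, G, Y, F, T, D, B}.
  Root T: left subtree has 8 nodes {S, N, A, Q, J, G, Y, F}, right has 2 {D, B}.
    Root Q: left subtree has 3 nodes {S, N, A}, right has 4 {J, G, Y, F}.
      Root A: left subtree has 2 nodes {S, N}, right has 0 { }.
        Root N: left subtree has 1 node {S}, right has 0 { }.
      Root G: left subtree has 1 node {J}, right has 2 {Y, F}.
        Root Y: left subtree has 0 nodes { }, right has 1 {F}.
    Root D: left subtree has 0 nodes { }, right has 1 {B}.

U, S, N, A, J, F, Y, G, Q, B, D, T, V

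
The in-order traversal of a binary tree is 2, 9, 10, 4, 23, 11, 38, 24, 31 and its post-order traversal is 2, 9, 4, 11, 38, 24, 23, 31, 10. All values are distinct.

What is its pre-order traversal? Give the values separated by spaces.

10 9 2 31 23 4 24 38 11

The last element of post-order is the root; it splits in-order into left and right subtrees.
Root 10: left subtree has 2 nodes {2, 9}, right has 6 {4, 23, 11, 38, 24, 31}.
  Root 9: left subtree has 1 node {2}, right has 0 { }.
  Root 31: left subtree has 5 nodes {4, 23, 11, 38, 24}, right has 0 { }.
    Root 23: left subtree has 1 node {4}, right has 3 {11, 38, 24}.
      Root 24: left subtree has 2 nodes {11, 38}, right has 0 { }.
        Root 38: left subtree has 1 node {11}, right has 0 { }.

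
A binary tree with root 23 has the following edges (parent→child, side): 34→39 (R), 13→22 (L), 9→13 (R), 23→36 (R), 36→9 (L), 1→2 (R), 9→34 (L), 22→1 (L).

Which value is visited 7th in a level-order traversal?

Level-order visits nodes level by level from the root, left to right within each level.
Level 0: 23
Level 1: 36
Level 2: 9
Level 3: 34, 13
Level 4: 39, 22
Level 5: 1
Level 6: 2
Full level-order sequence: 23, 36, 9, 34, 13, 39, 22, 1, 2.

22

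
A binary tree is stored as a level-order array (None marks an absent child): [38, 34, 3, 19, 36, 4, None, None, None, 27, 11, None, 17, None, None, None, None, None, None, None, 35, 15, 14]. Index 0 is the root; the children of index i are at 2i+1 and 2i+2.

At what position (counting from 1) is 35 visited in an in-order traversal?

In-order visits the left subtree, then the node, then the right subtree.
At 38: go left to 34.
  At 34: go left to 19.
    19 is a leaf — visit 19.
  Visit 34.
  At 34: go right to 36.
    At 36: go left to 27.
      At 27: no left child.
      Visit 27.
      At 27: go right to 35.
        35 is a leaf — visit 35.
    Visit 36.
    At 36: go right to 11.
      At 11: go left to 15.
        15 is a leaf — visit 15.
      Visit 11.
      At 11: go right to 14.
        14 is a leaf — visit 14.
Visit 38.
At 38: go right to 3.
  At 3: go left to 4.
    At 4: no left child.
    Visit 4.
    At 4: go right to 17.
      17 is a leaf — visit 17.
  Visit 3.
  At 3: no right child.
Full in-order sequence: 19, 34, 27, 35, 36, 15, 11, 14, 38, 4, 17, 3.

4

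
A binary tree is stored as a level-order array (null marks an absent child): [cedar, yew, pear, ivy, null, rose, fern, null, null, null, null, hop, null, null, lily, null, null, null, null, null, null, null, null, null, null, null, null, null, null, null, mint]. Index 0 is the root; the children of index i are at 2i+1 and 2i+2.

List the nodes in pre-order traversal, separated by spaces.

Pre-order visits the node, then its left subtree, then its right subtree.
Visit cedar.
At cedar: go left to yew.
  Visit yew.
  At yew: go left to ivy.
    ivy is a leaf — visit ivy.
  At yew: no right child.
At cedar: go right to pear.
  Visit pear.
  At pear: go left to rose.
    Visit rose.
    At rose: go left to hop.
      hop is a leaf — visit hop.
    At rose: no right child.
  At pear: go right to fern.
    Visit fern.
    At fern: no left child.
    At fern: go right to lily.
      Visit lily.
      At lily: no left child.
      At lily: go right to mint.
        mint is a leaf — visit mint.

cedar yew ivy pear rose hop fern lily mint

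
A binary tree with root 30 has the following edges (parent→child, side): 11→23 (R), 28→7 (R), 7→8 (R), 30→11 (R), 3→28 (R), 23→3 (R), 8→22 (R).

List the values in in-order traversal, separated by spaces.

30 11 23 3 28 7 8 22

In-order visits the left subtree, then the node, then the right subtree.
At 30: no left child.
Visit 30.
At 30: go right to 11.
  At 11: no left child.
  Visit 11.
  At 11: go right to 23.
    At 23: no left child.
    Visit 23.
    At 23: go right to 3.
      At 3: no left child.
      Visit 3.
      At 3: go right to 28.
        At 28: no left child.
        Visit 28.
        At 28: go right to 7.
          At 7: no left child.
          Visit 7.
          At 7: go right to 8.
            At 8: no left child.
            Visit 8.
            At 8: go right to 22.
              22 is a leaf — visit 22.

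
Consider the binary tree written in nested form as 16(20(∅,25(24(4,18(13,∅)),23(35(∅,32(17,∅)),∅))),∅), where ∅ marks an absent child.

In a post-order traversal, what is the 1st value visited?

Post-order visits the left subtree, then the right subtree, then the node.
At 16: go left to 20.
  At 20: no left child.
  At 20: go right to 25.
    At 25: go left to 24.
      At 24: go left to 4.
        4 is a leaf — visit 4.
      At 24: go right to 18.
        At 18: go left to 13.
          13 is a leaf — visit 13.
        At 18: no right child.
        Visit 18.
      Visit 24.
    At 25: go right to 23.
      At 23: go left to 35.
        At 35: no left child.
        At 35: go right to 32.
          At 32: go left to 17.
            17 is a leaf — visit 17.
          At 32: no right child.
          Visit 32.
        Visit 35.
      At 23: no right child.
      Visit 23.
    Visit 25.
  Visit 20.
At 16: no right child.
Visit 16.
Full post-order sequence: 4, 13, 18, 24, 17, 32, 35, 23, 25, 20, 16.

4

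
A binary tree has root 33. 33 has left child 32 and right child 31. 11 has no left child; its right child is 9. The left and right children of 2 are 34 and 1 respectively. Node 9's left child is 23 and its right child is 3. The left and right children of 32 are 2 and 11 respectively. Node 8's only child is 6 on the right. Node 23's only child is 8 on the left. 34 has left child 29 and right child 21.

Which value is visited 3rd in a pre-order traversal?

Pre-order visits the node, then its left subtree, then its right subtree.
Visit 33.
At 33: go left to 32.
  Visit 32.
  At 32: go left to 2.
    Visit 2.
    At 2: go left to 34.
      Visit 34.
      At 34: go left to 29.
        29 is a leaf — visit 29.
      At 34: go right to 21.
        21 is a leaf — visit 21.
    At 2: go right to 1.
      1 is a leaf — visit 1.
  At 32: go right to 11.
    Visit 11.
    At 11: no left child.
    At 11: go right to 9.
      Visit 9.
      At 9: go left to 23.
        Visit 23.
        At 23: go left to 8.
          Visit 8.
          At 8: no left child.
          At 8: go right to 6.
            6 is a leaf — visit 6.
        At 23: no right child.
      At 9: go right to 3.
        3 is a leaf — visit 3.
At 33: go right to 31.
  31 is a leaf — visit 31.
Full pre-order sequence: 33, 32, 2, 34, 29, 21, 1, 11, 9, 23, 8, 6, 3, 31.

2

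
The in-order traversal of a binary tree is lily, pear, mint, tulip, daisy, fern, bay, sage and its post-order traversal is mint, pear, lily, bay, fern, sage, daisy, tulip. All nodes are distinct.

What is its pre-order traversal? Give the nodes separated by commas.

tulip, lily, pear, mint, daisy, sage, fern, bay

The last element of post-order is the root; it splits in-order into left and right subtrees.
Root tulip: left subtree has 3 nodes {lily, pear, mint}, right has 4 {daisy, fern, bay, sage}.
  Root lily: left subtree has 0 nodes { }, right has 2 {pear, mint}.
    Root pear: left subtree has 0 nodes { }, right has 1 {mint}.
  Root daisy: left subtree has 0 nodes { }, right has 3 {fern, bay, sage}.
    Root sage: left subtree has 2 nodes {fern, bay}, right has 0 { }.
      Root fern: left subtree has 0 nodes { }, right has 1 {bay}.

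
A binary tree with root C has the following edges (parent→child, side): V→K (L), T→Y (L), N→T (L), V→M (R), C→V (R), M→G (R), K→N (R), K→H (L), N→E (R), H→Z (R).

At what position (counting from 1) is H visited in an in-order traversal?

2

In-order visits the left subtree, then the node, then the right subtree.
At C: no left child.
Visit C.
At C: go right to V.
  At V: go left to K.
    At K: go left to H.
      At H: no left child.
      Visit H.
      At H: go right to Z.
        Z is a leaf — visit Z.
    Visit K.
    At K: go right to N.
      At N: go left to T.
        At T: go left to Y.
          Y is a leaf — visit Y.
        Visit T.
        At T: no right child.
      Visit N.
      At N: go right to E.
        E is a leaf — visit E.
  Visit V.
  At V: go right to M.
    At M: no left child.
    Visit M.
    At M: go right to G.
      G is a leaf — visit G.
Full in-order sequence: C, H, Z, K, Y, T, N, E, V, M, G.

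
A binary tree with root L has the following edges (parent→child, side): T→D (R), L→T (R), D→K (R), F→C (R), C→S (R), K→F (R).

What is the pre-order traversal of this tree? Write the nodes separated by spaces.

L T D K F C S

Pre-order visits the node, then its left subtree, then its right subtree.
Visit L.
At L: no left child.
At L: go right to T.
  Visit T.
  At T: no left child.
  At T: go right to D.
    Visit D.
    At D: no left child.
    At D: go right to K.
      Visit K.
      At K: no left child.
      At K: go right to F.
        Visit F.
        At F: no left child.
        At F: go right to C.
          Visit C.
          At C: no left child.
          At C: go right to S.
            S is a leaf — visit S.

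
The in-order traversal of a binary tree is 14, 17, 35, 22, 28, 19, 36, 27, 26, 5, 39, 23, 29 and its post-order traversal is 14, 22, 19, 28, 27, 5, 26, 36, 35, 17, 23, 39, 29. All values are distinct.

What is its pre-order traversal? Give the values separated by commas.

29, 39, 17, 14, 35, 36, 28, 22, 19, 26, 27, 5, 23

The last element of post-order is the root; it splits in-order into left and right subtrees.
Root 29: left subtree has 12 nodes {14, 17, 35, 22, 28, 19, 36, 27, 26, 5, 39, 23}, right has 0 { }.
  Root 39: left subtree has 10 nodes {14, 17, 35, 22, 28, 19, 36, 27, 26, 5}, right has 1 {23}.
    Root 17: left subtree has 1 node {14}, right has 8 {35, 22, 28, 19, 36, 27, 26, 5}.
      Root 35: left subtree has 0 nodes { }, right has 7 {22, 28, 19, 36, 27, 26, 5}.
        Root 36: left subtree has 3 nodes {22, 28, 19}, right has 3 {27, 26, 5}.
          Root 28: left subtree has 1 node {22}, right has 1 {19}.
          Root 26: left subtree has 1 node {27}, right has 1 {5}.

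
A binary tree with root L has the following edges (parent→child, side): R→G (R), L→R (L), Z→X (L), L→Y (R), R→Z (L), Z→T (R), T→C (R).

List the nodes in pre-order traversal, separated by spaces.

L R Z X T C G Y

Pre-order visits the node, then its left subtree, then its right subtree.
Visit L.
At L: go left to R.
  Visit R.
  At R: go left to Z.
    Visit Z.
    At Z: go left to X.
      X is a leaf — visit X.
    At Z: go right to T.
      Visit T.
      At T: no left child.
      At T: go right to C.
        C is a leaf — visit C.
  At R: go right to G.
    G is a leaf — visit G.
At L: go right to Y.
  Y is a leaf — visit Y.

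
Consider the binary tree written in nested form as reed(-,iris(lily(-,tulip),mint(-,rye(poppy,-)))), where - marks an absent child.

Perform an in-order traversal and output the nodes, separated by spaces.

reed lily tulip iris mint poppy rye

In-order visits the left subtree, then the node, then the right subtree.
At reed: no left child.
Visit reed.
At reed: go right to iris.
  At iris: go left to lily.
    At lily: no left child.
    Visit lily.
    At lily: go right to tulip.
      tulip is a leaf — visit tulip.
  Visit iris.
  At iris: go right to mint.
    At mint: no left child.
    Visit mint.
    At mint: go right to rye.
      At rye: go left to poppy.
        poppy is a leaf — visit poppy.
      Visit rye.
      At rye: no right child.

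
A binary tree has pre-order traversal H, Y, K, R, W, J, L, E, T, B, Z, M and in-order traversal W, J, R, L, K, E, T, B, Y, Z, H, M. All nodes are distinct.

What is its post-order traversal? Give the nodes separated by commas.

The first element of pre-order is the root; it splits in-order into left and right subtrees.
Root H: left subtree has 10 nodes {W, J, R, L, K, E, T, B, Y, Z}, right has 1 {M}.
  Root Y: left subtree has 8 nodes {W, J, R, L, K, E, T, B}, right has 1 {Z}.
    Root K: left subtree has 4 nodes {W, J, R, L}, right has 3 {E, T, B}.
      Root R: left subtree has 2 nodes {W, J}, right has 1 {L}.
        Root W: left subtree has 0 nodes { }, right has 1 {J}.
      Root E: left subtree has 0 nodes { }, right has 2 {T, B}.
        Root T: left subtree has 0 nodes { }, right has 1 {B}.

J, W, L, R, B, T, E, K, Z, Y, M, H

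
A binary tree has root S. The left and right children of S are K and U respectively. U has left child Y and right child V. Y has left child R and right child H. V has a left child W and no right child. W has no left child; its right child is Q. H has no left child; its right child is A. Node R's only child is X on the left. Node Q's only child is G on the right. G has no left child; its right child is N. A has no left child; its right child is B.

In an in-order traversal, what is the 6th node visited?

H

In-order visits the left subtree, then the node, then the right subtree.
At S: go left to K.
  K is a leaf — visit K.
Visit S.
At S: go right to U.
  At U: go left to Y.
    At Y: go left to R.
      At R: go left to X.
        X is a leaf — visit X.
      Visit R.
      At R: no right child.
    Visit Y.
    At Y: go right to H.
      At H: no left child.
      Visit H.
      At H: go right to A.
        At A: no left child.
        Visit A.
        At A: go right to B.
          B is a leaf — visit B.
  Visit U.
  At U: go right to V.
    At V: go left to W.
      At W: no left child.
      Visit W.
      At W: go right to Q.
        At Q: no left child.
        Visit Q.
        At Q: go right to G.
          At G: no left child.
          Visit G.
          At G: go right to N.
            N is a leaf — visit N.
    Visit V.
    At V: no right child.
Full in-order sequence: K, S, X, R, Y, H, A, B, U, W, Q, G, N, V.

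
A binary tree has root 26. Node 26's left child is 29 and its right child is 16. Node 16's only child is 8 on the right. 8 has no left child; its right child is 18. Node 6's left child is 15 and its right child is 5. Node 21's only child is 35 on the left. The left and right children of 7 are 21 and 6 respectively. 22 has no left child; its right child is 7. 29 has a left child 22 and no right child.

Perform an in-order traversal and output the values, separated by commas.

22, 35, 21, 7, 15, 6, 5, 29, 26, 16, 8, 18

In-order visits the left subtree, then the node, then the right subtree.
At 26: go left to 29.
  At 29: go left to 22.
    At 22: no left child.
    Visit 22.
    At 22: go right to 7.
      At 7: go left to 21.
        At 21: go left to 35.
          35 is a leaf — visit 35.
        Visit 21.
        At 21: no right child.
      Visit 7.
      At 7: go right to 6.
        At 6: go left to 15.
          15 is a leaf — visit 15.
        Visit 6.
        At 6: go right to 5.
          5 is a leaf — visit 5.
  Visit 29.
  At 29: no right child.
Visit 26.
At 26: go right to 16.
  At 16: no left child.
  Visit 16.
  At 16: go right to 8.
    At 8: no left child.
    Visit 8.
    At 8: go right to 18.
      18 is a leaf — visit 18.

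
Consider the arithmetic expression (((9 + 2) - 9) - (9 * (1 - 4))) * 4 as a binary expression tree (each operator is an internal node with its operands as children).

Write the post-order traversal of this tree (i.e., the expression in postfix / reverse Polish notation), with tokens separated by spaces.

9 2 + 9 - 9 1 4 - * - 4 *

Post-order on an expression tree gives postfix notation: for each operator, emit left operand, right operand, then the operator.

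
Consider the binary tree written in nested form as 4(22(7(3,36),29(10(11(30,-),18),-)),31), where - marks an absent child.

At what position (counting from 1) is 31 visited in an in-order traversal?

In-order visits the left subtree, then the node, then the right subtree.
At 4: go left to 22.
  At 22: go left to 7.
    At 7: go left to 3.
      3 is a leaf — visit 3.
    Visit 7.
    At 7: go right to 36.
      36 is a leaf — visit 36.
  Visit 22.
  At 22: go right to 29.
    At 29: go left to 10.
      At 10: go left to 11.
        At 11: go left to 30.
          30 is a leaf — visit 30.
        Visit 11.
        At 11: no right child.
      Visit 10.
      At 10: go right to 18.
        18 is a leaf — visit 18.
    Visit 29.
    At 29: no right child.
Visit 4.
At 4: go right to 31.
  31 is a leaf — visit 31.
Full in-order sequence: 3, 7, 36, 22, 30, 11, 10, 18, 29, 4, 31.

11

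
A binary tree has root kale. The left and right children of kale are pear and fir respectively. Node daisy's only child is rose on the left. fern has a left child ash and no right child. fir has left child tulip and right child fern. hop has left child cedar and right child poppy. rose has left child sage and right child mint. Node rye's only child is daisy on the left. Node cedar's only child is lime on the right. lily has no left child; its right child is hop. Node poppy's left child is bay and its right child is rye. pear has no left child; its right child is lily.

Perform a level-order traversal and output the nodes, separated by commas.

Level-order visits nodes level by level from the root, left to right within each level.
Level 0: kale
Level 1: pear, fir
Level 2: lily, tulip, fern
Level 3: hop, ash
Level 4: cedar, poppy
Level 5: lime, bay, rye
Level 6: daisy
Level 7: rose
Level 8: sage, mint

kale, pear, fir, lily, tulip, fern, hop, ash, cedar, poppy, lime, bay, rye, daisy, rose, sage, mint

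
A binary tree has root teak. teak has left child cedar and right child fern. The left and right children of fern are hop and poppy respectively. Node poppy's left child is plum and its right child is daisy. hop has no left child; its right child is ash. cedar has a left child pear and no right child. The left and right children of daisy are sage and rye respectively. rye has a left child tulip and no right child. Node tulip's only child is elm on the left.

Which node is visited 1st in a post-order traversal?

pear

Post-order visits the left subtree, then the right subtree, then the node.
At teak: go left to cedar.
  At cedar: go left to pear.
    pear is a leaf — visit pear.
  At cedar: no right child.
  Visit cedar.
At teak: go right to fern.
  At fern: go left to hop.
    At hop: no left child.
    At hop: go right to ash.
      ash is a leaf — visit ash.
    Visit hop.
  At fern: go right to poppy.
    At poppy: go left to plum.
      plum is a leaf — visit plum.
    At poppy: go right to daisy.
      At daisy: go left to sage.
        sage is a leaf — visit sage.
      At daisy: go right to rye.
        At rye: go left to tulip.
          At tulip: go left to elm.
            elm is a leaf — visit elm.
          At tulip: no right child.
          Visit tulip.
        At rye: no right child.
        Visit rye.
      Visit daisy.
    Visit poppy.
  Visit fern.
Visit teak.
Full post-order sequence: pear, cedar, ash, hop, plum, sage, elm, tulip, rye, daisy, poppy, fern, teak.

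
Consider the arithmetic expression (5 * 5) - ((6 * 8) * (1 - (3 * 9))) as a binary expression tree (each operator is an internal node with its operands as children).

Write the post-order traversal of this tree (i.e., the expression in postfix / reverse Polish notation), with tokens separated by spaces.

Post-order on an expression tree gives postfix notation: for each operator, emit left operand, right operand, then the operator.

5 5 * 6 8 * 1 3 9 * - * -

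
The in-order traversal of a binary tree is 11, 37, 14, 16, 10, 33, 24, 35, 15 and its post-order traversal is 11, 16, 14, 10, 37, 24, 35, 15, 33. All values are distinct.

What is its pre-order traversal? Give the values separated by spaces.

The last element of post-order is the root; it splits in-order into left and right subtrees.
Root 33: left subtree has 5 nodes {11, 37, 14, 16, 10}, right has 3 {24, 35, 15}.
  Root 37: left subtree has 1 node {11}, right has 3 {14, 16, 10}.
    Root 10: left subtree has 2 nodes {14, 16}, right has 0 { }.
      Root 14: left subtree has 0 nodes { }, right has 1 {16}.
  Root 15: left subtree has 2 nodes {24, 35}, right has 0 { }.
    Root 35: left subtree has 1 node {24}, right has 0 { }.

33 37 11 10 14 16 15 35 24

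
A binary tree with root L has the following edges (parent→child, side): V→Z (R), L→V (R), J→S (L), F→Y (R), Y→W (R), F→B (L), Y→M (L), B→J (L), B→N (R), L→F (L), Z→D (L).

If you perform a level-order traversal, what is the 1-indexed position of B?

4

Level-order visits nodes level by level from the root, left to right within each level.
Level 0: L
Level 1: F, V
Level 2: B, Y, Z
Level 3: J, N, M, W, D
Level 4: S
Full level-order sequence: L, F, V, B, Y, Z, J, N, M, W, D, S.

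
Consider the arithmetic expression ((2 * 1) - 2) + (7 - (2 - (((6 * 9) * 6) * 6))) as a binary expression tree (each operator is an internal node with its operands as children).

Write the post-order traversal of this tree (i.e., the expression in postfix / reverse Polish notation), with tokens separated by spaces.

2 1 * 2 - 7 2 6 9 * 6 * 6 * - - +

Post-order on an expression tree gives postfix notation: for each operator, emit left operand, right operand, then the operator.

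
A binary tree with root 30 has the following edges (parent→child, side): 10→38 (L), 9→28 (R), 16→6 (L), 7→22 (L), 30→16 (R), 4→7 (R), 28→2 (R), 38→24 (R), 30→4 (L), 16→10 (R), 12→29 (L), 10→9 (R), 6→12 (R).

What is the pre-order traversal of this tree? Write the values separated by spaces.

Pre-order visits the node, then its left subtree, then its right subtree.
Visit 30.
At 30: go left to 4.
  Visit 4.
  At 4: no left child.
  At 4: go right to 7.
    Visit 7.
    At 7: go left to 22.
      22 is a leaf — visit 22.
    At 7: no right child.
At 30: go right to 16.
  Visit 16.
  At 16: go left to 6.
    Visit 6.
    At 6: no left child.
    At 6: go right to 12.
      Visit 12.
      At 12: go left to 29.
        29 is a leaf — visit 29.
      At 12: no right child.
  At 16: go right to 10.
    Visit 10.
    At 10: go left to 38.
      Visit 38.
      At 38: no left child.
      At 38: go right to 24.
        24 is a leaf — visit 24.
    At 10: go right to 9.
      Visit 9.
      At 9: no left child.
      At 9: go right to 28.
        Visit 28.
        At 28: no left child.
        At 28: go right to 2.
          2 is a leaf — visit 2.

30 4 7 22 16 6 12 29 10 38 24 9 28 2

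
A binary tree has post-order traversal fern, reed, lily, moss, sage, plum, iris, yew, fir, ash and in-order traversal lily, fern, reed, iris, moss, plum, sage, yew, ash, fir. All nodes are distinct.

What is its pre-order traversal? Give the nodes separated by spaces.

ash yew iris lily reed fern plum moss sage fir

The last element of post-order is the root; it splits in-order into left and right subtrees.
Root ash: left subtree has 8 nodes {lily, fern, reed, iris, moss, plum, sage, yew}, right has 1 {fir}.
  Root yew: left subtree has 7 nodes {lily, fern, reed, iris, moss, plum, sage}, right has 0 { }.
    Root iris: left subtree has 3 nodes {lily, fern, reed}, right has 3 {moss, plum, sage}.
      Root lily: left subtree has 0 nodes { }, right has 2 {fern, reed}.
        Root reed: left subtree has 1 node {fern}, right has 0 { }.
      Root plum: left subtree has 1 node {moss}, right has 1 {sage}.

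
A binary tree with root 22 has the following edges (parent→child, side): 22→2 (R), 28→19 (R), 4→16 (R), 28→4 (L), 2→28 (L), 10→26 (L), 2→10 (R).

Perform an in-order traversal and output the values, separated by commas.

22, 4, 16, 28, 19, 2, 26, 10

In-order visits the left subtree, then the node, then the right subtree.
At 22: no left child.
Visit 22.
At 22: go right to 2.
  At 2: go left to 28.
    At 28: go left to 4.
      At 4: no left child.
      Visit 4.
      At 4: go right to 16.
        16 is a leaf — visit 16.
    Visit 28.
    At 28: go right to 19.
      19 is a leaf — visit 19.
  Visit 2.
  At 2: go right to 10.
    At 10: go left to 26.
      26 is a leaf — visit 26.
    Visit 10.
    At 10: no right child.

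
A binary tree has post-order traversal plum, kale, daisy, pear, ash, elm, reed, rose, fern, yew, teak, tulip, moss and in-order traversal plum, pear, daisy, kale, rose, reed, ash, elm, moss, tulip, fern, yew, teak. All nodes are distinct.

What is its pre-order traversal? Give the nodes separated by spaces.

moss rose pear plum daisy kale reed elm ash tulip teak yew fern

The last element of post-order is the root; it splits in-order into left and right subtrees.
Root moss: left subtree has 8 nodes {plum, pear, daisy, kale, rose, reed, ash, elm}, right has 4 {tulip, fern, yew, teak}.
  Root rose: left subtree has 4 nodes {plum, pear, daisy, kale}, right has 3 {reed, ash, elm}.
    Root pear: left subtree has 1 node {plum}, right has 2 {daisy, kale}.
      Root daisy: left subtree has 0 nodes { }, right has 1 {kale}.
    Root reed: left subtree has 0 nodes { }, right has 2 {ash, elm}.
      Root elm: left subtree has 1 node {ash}, right has 0 { }.
  Root tulip: left subtree has 0 nodes { }, right has 3 {fern, yew, teak}.
    Root teak: left subtree has 2 nodes {fern, yew}, right has 0 { }.
      Root yew: left subtree has 1 node {fern}, right has 0 { }.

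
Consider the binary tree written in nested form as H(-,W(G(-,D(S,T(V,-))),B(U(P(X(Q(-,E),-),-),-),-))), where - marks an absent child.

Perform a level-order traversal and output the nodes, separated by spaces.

H W G B D U S T P V X Q E

Level-order visits nodes level by level from the root, left to right within each level.
Level 0: H
Level 1: W
Level 2: G, B
Level 3: D, U
Level 4: S, T, P
Level 5: V, X
Level 6: Q
Level 7: E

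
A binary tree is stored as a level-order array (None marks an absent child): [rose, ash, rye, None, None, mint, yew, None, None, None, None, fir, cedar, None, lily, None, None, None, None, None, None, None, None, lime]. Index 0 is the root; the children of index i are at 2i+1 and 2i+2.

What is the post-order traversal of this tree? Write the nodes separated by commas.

ash, lime, fir, cedar, mint, lily, yew, rye, rose

Post-order visits the left subtree, then the right subtree, then the node.
At rose: go left to ash.
  ash is a leaf — visit ash.
At rose: go right to rye.
  At rye: go left to mint.
    At mint: go left to fir.
      At fir: go left to lime.
        lime is a leaf — visit lime.
      At fir: no right child.
      Visit fir.
    At mint: go right to cedar.
      cedar is a leaf — visit cedar.
    Visit mint.
  At rye: go right to yew.
    At yew: no left child.
    At yew: go right to lily.
      lily is a leaf — visit lily.
    Visit yew.
  Visit rye.
Visit rose.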